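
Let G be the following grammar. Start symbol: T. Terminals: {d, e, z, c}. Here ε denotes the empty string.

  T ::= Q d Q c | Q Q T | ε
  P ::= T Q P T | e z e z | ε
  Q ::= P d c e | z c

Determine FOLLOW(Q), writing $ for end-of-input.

FIRST(T) = {ε, d, e, z}  (via Q d Q c, Q Q T)
FIRST(P) = {ε, d, e, z}  (via T Q P T)
FIRST(Q) = {d, e, z}  (via P d c e)
FOLLOW(T) includes $ since T is the start symbol.
FOLLOW(P): in P::=T Q P T, P is followed by T with FIRST {ε, d, e, z}; in P::=T Q P T, the suffix after P is nullable (adds nothing new); in Q::=P d c e, P is followed by d c e with FIRST {d}. Thus FOLLOW(P) = {d, e, z}.
FOLLOW(T): in T::=Q Q T, the suffix after T is empty (adds nothing new); in P::=T Q P T (occurrence 1), T is followed by Q P T with FIRST {d, e, z}; in P::=T Q P T (occurrence 2), the suffix after T is empty, so FOLLOW(T) ⊇ FOLLOW(P) = {d, e, z}. Thus FOLLOW(T) = {$, d, e, z}.
FOLLOW(Q): in T::=Q d Q c (occurrence 1), Q is followed by d Q c with FIRST {d}; in T::=Q d Q c (occurrence 2), Q is followed by c with FIRST {c}; in T::=Q Q T (occurrence 1), Q is followed by Q T with FIRST {d, e, z}; in T::=Q Q T (occurrence 2), Q is followed by T with FIRST {ε, d, e, z}; in T::=Q Q T (occurrence 2), the suffix after Q is nullable, so FOLLOW(Q) ⊇ FOLLOW(T) = {$, d, e, z}; in P::=T Q P T, Q is followed by P T with FIRST {ε, d, e, z}; in P::=T Q P T, the suffix after Q is nullable, so FOLLOW(Q) ⊇ FOLLOW(P) = {d, e, z}. Thus FOLLOW(Q) = {$, c, d, e, z}.

{$, c, d, e, z}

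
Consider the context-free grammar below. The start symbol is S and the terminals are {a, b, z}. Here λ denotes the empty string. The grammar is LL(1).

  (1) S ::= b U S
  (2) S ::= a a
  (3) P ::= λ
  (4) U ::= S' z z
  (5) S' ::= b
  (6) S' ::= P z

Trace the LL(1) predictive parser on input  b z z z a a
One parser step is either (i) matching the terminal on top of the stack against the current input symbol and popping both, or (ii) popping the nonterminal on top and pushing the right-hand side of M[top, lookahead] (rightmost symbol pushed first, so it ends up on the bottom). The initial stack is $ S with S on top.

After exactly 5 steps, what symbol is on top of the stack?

z

step 1: stack=$ S  input=b z z z a a $  — expand S ::= b U S
step 2: stack=$ S U b  input=b z z z a a $  — match b
step 3: stack=$ S U  input=z z z a a $  — expand U ::= S' z z
step 4: stack=$ S z z S'  input=z z z a a $  — expand S' ::= P z
step 5: stack=$ S z z z P  input=z z z a a $  — expand P ::= λ
Stack after step 5: $ S z z z (top = z).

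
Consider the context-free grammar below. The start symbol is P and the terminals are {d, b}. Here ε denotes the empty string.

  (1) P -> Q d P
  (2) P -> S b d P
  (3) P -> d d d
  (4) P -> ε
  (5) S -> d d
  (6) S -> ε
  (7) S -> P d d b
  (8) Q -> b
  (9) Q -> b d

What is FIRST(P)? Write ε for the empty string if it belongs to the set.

{ε, b, d}

FIRST(Q) = {b}
FIRST(P) = {ε, b, d}  (via Q d P, S b d P)
FIRST(S) = {ε, b, d}  (via P d d b)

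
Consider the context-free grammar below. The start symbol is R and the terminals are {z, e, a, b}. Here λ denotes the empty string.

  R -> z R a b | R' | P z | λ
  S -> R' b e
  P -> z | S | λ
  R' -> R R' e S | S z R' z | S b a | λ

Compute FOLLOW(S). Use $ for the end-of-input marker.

{$, a, b, e, z}

FIRST(R): from R->z R a b we get {z}; from R->R' we get {λ, b, e, z}; from R->P z we get {b, e, z}; from R->λ we get {λ}. So FIRST(R) = {λ, b, e, z}.
FIRST(S): from S->R' b e we get {b, e, z}. So FIRST(S) = {b, e, z}.
FIRST(P): from P->z we get {z}; from P->S we get {b, e, z}; from P->λ we get {λ}. So FIRST(P) = {λ, b, e, z}.
FIRST(R'): from R'->R R' e S we get {b, e, z}; from R'->S z R' z we get {b, e, z}; from R'->S b a we get {b, e, z}; from R'->λ we get {λ}. So FIRST(R') = {λ, b, e, z}.
FOLLOW(R) includes $ since R is the start symbol.
FOLLOW(R): in R->z R a b, R is followed by a b with FIRST {a}; in R'->R R' e S, R is followed by R' e S with FIRST {b, e, z}. Thus FOLLOW(R) = {$, a, b, e, z}.
FOLLOW(P): in R->P z, P is followed by z with FIRST {z}. Thus FOLLOW(P) = {z}.
FOLLOW(R'): in R->R', the suffix after R' is empty, so FOLLOW(R') ⊇ FOLLOW(R) = {$, a, b, e, z}; in S->R' b e, R' is followed by b e with FIRST {b}; in R'->R R' e S, R' is followed by e S with FIRST {e}; in R'->S z R' z, R' is followed by z with FIRST {z}. Thus FOLLOW(R') = {$, a, b, e, z}.
FOLLOW(S): in P->S, the suffix after S is empty, so FOLLOW(S) ⊇ FOLLOW(P) = {z}; in R'->R R' e S, the suffix after S is empty, so FOLLOW(S) ⊇ FOLLOW(R') = {$, a, b, e, z}; in R'->S z R' z, S is followed by z R' z with FIRST {z}; in R'->S b a, S is followed by b a with FIRST {b}. Thus FOLLOW(S) = {$, a, b, e, z}.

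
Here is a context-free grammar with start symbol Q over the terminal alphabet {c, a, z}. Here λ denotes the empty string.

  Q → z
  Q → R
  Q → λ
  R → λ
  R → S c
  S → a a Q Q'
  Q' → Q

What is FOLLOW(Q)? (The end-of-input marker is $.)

FIRST(S): from S→a a Q Q' we get {a}. So FIRST(S) = {a}.
FIRST(R): from R→λ we get {λ}; from R→S c we get {a}. So FIRST(R) = {λ, a}.
FIRST(Q): from Q→z we get {z}; from Q→R we get {λ, a}; from Q→λ we get {λ}. So FIRST(Q) = {λ, a, z}.
FIRST(Q'): from Q'→Q we get {λ, a, z}. So FIRST(Q') = {λ, a, z}.
FOLLOW(Q) includes $ since Q is the start symbol.
FOLLOW(S): in R→S c, S is followed by c with FIRST {c}. Thus FOLLOW(S) = {c}.
FOLLOW(Q'): in S→a a Q Q', the suffix after Q' is empty, so FOLLOW(Q') ⊇ FOLLOW(S) = {c}. Thus FOLLOW(Q') = {c}.
FOLLOW(Q): in S→a a Q Q', Q is followed by Q' with FIRST {λ, a, z}; in S→a a Q Q', the suffix after Q is nullable, so FOLLOW(Q) ⊇ FOLLOW(S) = {c}; in Q'→Q, the suffix after Q is empty, so FOLLOW(Q) ⊇ FOLLOW(Q') = {c}. Thus FOLLOW(Q) = {$, a, c, z}.
FOLLOW(R): in Q→R, the suffix after R is empty, so FOLLOW(R) ⊇ FOLLOW(Q) = {$, a, c, z}. Thus FOLLOW(R) = {$, a, c, z}.

{$, a, c, z}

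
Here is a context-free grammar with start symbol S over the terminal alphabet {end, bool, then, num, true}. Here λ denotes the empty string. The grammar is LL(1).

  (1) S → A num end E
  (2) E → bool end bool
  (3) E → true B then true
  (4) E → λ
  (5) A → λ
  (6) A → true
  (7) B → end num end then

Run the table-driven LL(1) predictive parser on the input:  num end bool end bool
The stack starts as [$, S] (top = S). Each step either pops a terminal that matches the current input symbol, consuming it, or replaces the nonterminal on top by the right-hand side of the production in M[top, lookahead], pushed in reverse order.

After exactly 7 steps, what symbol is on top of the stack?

step 1: stack=$ S  input=num end bool end bool $  — expand S → A num end E
step 2: stack=$ E end num A  input=num end bool end bool $  — expand A → λ
step 3: stack=$ E end num  input=num end bool end bool $  — match num
step 4: stack=$ E end  input=end bool end bool $  — match end
step 5: stack=$ E  input=bool end bool $  — expand E → bool end bool
step 6: stack=$ bool end bool  input=bool end bool $  — match bool
step 7: stack=$ bool end  input=end bool $  — match end
Stack after step 7: $ bool (top = bool).

bool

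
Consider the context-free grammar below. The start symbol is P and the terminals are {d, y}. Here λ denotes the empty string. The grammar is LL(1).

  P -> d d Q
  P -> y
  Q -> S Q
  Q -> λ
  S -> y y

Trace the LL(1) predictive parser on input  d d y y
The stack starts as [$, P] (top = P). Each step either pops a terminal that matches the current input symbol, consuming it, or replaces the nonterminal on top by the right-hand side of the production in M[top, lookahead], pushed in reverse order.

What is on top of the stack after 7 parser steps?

Q

     Stack    Input      Action
  1  $ P      d d y y $  expand P -> d d Q
  2  $ Q d d  d d y y $  match d
  3  $ Q d    d y y $    match d
  4  $ Q      y y $      expand Q -> S Q
  5  $ Q S    y y $      expand S -> y y
  6  $ Q y y  y y $      match y
  7  $ Q y    y $        match y
Stack after step 7: $ Q (top = Q).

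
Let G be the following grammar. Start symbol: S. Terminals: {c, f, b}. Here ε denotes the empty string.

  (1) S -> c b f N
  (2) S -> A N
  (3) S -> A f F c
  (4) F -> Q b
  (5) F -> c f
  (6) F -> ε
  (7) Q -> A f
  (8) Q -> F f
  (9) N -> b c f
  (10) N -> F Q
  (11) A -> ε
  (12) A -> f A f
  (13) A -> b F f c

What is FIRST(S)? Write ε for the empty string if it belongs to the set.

{b, c, f}

FIRST(A) = {ε, b, f}
FIRST(S) = {b, c, f}  (via A N, A f F c)
FIRST(F) = {ε, b, c, f}  (via Q b)
FIRST(Q) = {b, c, f}  (via A f, F f)
FIRST(N) = {b, c, f}  (via F Q)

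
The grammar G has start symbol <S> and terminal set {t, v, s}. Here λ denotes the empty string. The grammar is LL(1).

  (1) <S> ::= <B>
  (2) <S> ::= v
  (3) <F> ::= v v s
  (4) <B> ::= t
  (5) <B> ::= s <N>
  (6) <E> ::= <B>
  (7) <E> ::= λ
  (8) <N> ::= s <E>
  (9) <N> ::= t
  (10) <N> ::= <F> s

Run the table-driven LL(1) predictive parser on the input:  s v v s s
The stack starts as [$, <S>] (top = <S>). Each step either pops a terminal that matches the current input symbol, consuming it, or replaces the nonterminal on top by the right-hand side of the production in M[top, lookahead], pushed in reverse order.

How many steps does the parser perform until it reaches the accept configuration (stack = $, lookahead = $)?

     Stack      Input        Action
  1  $ <S>      s v v s s $  expand <S> ::= <B>
  2  $ <B>      s v v s s $  expand <B> ::= s <N>
  3  $ <N> s    s v v s s $  match s
  4  $ <N>      v v s s $    expand <N> ::= <F> s
  5  $ s <F>    v v s s $    expand <F> ::= v v s
  6  $ s s v v  v v s s $    match v
  7  $ s s v    v s s $      match v
  8  $ s s      s s $        match s
  9  $ s        s $          match s
Accept reached after 9 steps.

9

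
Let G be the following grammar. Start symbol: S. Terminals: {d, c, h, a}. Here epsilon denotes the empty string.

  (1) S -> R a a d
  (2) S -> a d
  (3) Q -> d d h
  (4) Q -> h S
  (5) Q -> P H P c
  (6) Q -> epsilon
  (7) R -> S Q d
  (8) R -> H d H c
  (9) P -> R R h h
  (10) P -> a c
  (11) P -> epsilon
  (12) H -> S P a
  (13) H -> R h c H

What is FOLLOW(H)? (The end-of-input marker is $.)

FIRST(S): from S->R a a d we get {a}; from S->a d we get {a}. So FIRST(S) = {a}.
FIRST(Q): from Q->d d h we get {d}; from Q->h S we get {h}; from Q->P H P c we get {a}; from Q->epsilon we get {epsilon}. So FIRST(Q) = {epsilon, a, d, h}.
FIRST(R): from R->S Q d we get {a}; from R->H d H c we get {a}. So FIRST(R) = {a}.
FIRST(P): from P->R R h h we get {a}; from P->a c we get {a}; from P->epsilon we get {epsilon}. So FIRST(P) = {epsilon, a}.
FIRST(H): from H->S P a we get {a}; from H->R h c H we get {a}. So FIRST(H) = {a}.
FOLLOW(S) includes $ since S is the start symbol.
FOLLOW(Q): in R->S Q d, Q is followed by d with FIRST {d}. Thus FOLLOW(Q) = {d}.
FOLLOW(S): in Q->h S, the suffix after S is empty, so FOLLOW(S) ⊇ FOLLOW(Q) = {d}; in R->S Q d, S is followed by Q d with FIRST {a, d, h}; in H->S P a, S is followed by P a with FIRST {a}. Thus FOLLOW(S) = {$, a, d, h}.
FOLLOW(R): in S->R a a d, R is followed by a a d with FIRST {a}; in P->R R h h (occurrence 1), R is followed by R h h with FIRST {a}; in P->R R h h (occurrence 2), R is followed by h h with FIRST {h}; in H->R h c H, R is followed by h c H with FIRST {h}. Thus FOLLOW(R) = {a, h}.
FOLLOW(P): in Q->P H P c (occurrence 1), P is followed by H P c with FIRST {a}; in Q->P H P c (occurrence 2), P is followed by c with FIRST {c}; in H->S P a, P is followed by a with FIRST {a}. Thus FOLLOW(P) = {a, c}.
FOLLOW(H): in Q->P H P c, H is followed by P c with FIRST {a, c}; in R->H d H c (occurrence 1), H is followed by d H c with FIRST {d}; in R->H d H c (occurrence 2), H is followed by c with FIRST {c}; in H->R h c H, the suffix after H is empty (adds nothing new). Thus FOLLOW(H) = {a, c, d}.

{a, c, d}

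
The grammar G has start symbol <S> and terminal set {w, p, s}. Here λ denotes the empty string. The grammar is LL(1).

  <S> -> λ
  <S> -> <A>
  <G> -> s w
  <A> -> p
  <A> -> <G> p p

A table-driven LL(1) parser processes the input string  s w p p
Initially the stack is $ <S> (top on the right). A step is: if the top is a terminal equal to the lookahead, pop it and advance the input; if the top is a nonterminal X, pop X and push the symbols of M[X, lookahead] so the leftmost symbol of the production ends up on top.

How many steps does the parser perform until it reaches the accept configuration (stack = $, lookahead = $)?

7

step 1: stack=$ <S>  input=s w p p $  — expand <S> -> <A>
step 2: stack=$ <A>  input=s w p p $  — expand <A> -> <G> p p
step 3: stack=$ p p <G>  input=s w p p $  — expand <G> -> s w
step 4: stack=$ p p w s  input=s w p p $  — match s
step 5: stack=$ p p w  input=w p p $  — match w
step 6: stack=$ p p  input=p p $  — match p
step 7: stack=$ p  input=p $  — match p
Accept reached after 7 steps.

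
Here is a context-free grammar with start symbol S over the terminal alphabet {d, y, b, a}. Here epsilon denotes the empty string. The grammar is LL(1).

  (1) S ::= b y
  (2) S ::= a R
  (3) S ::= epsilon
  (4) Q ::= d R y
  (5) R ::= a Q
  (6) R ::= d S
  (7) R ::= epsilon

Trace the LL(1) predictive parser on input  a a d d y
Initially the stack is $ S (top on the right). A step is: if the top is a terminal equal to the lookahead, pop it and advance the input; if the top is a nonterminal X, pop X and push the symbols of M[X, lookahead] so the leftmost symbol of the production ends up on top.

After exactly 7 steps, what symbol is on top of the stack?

     Stack    Input        Action
  1  $ S      a a d d y $  expand S ::= a R
  2  $ R a    a a d d y $  match a
  3  $ R      a d d y $    expand R ::= a Q
  4  $ Q a    a d d y $    match a
  5  $ Q      d d y $      expand Q ::= d R y
  6  $ y R d  d d y $      match d
  7  $ y R    d y $        expand R ::= d S
Stack after step 7: $ y S d (top = d).

d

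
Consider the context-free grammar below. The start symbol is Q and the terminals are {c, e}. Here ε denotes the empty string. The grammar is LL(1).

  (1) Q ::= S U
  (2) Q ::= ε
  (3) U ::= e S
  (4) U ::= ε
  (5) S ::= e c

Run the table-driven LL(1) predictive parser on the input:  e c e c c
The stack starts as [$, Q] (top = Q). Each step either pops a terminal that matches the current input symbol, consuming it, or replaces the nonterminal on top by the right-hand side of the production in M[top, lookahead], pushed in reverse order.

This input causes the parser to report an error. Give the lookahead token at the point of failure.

c

     Stack    Input        Action
  1  $ Q      e c e c c $  expand Q ::= S U
  2  $ U S    e c e c c $  expand S ::= e c
  3  $ U c e  e c e c c $  match e
  4  $ U c    c e c c $    match c
  5  $ U      e c c $      expand U ::= e S
  6  $ S e    e c c $      match e
  7  $ S      c c $        error: M[S, c] is empty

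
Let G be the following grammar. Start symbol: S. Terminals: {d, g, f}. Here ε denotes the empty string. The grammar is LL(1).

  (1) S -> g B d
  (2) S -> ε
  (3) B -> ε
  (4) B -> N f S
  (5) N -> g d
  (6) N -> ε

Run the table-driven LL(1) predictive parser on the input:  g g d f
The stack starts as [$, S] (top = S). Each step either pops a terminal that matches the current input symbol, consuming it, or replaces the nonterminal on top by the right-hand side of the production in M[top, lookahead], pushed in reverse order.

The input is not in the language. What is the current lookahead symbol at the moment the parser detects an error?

$

step 1: stack=$ S  input=g g d f $  — expand S -> g B d
step 2: stack=$ d B g  input=g g d f $  — match g
step 3: stack=$ d B  input=g d f $  — expand B -> N f S
step 4: stack=$ d S f N  input=g d f $  — expand N -> g d
step 5: stack=$ d S f d g  input=g d f $  — match g
step 6: stack=$ d S f d  input=d f $  — match d
step 7: stack=$ d S f  input=f $  — match f
step 8: stack=$ d S  input=$  — expand S -> ε
step 9: stack=$ d  input=$  — error: top is terminal d but lookahead is $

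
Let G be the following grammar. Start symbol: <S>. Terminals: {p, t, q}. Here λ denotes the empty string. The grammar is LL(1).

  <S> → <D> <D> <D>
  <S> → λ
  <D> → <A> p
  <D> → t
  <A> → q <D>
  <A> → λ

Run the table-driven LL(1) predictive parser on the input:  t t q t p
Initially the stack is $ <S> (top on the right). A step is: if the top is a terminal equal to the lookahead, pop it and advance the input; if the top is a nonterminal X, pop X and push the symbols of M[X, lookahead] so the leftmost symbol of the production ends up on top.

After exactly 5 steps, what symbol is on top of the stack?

<D>

     Stack          Input        Action
  1  $ <S>          t t q t p $  expand <S> → <D> <D> <D>
  2  $ <D> <D> <D>  t t q t p $  expand <D> → t
  3  $ <D> <D> t    t t q t p $  match t
  4  $ <D> <D>      t q t p $    expand <D> → t
  5  $ <D> t        t q t p $    match t
Stack after step 5: $ <D> (top = <D>).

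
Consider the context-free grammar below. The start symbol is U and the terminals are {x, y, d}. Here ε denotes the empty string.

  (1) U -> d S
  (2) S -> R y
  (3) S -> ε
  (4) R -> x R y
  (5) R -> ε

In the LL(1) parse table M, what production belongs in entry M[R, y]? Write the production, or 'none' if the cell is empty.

R -> ε

FIRST(U) = {d}
FIRST(R) = {ε, x}
FIRST(S) = {ε, x, y}  (via R y)
FOLLOW(U) includes $ since U is the start symbol.
FOLLOW(R): in S->R y, R is followed by y with FIRST {y}; in R->x R y, R is followed by y with FIRST {y}. Thus FOLLOW(R) = {y}.
For R -> x R y: FIRST(x R y) = {x}, so it goes in M[R, t] for t ∈ {x}.
For R -> ε: FIRST(ε) = {ε}, so it goes in M[R, t] for t ∈ {}; since ε ∈ FIRST, also for every t ∈ FOLLOW(R) = {y}.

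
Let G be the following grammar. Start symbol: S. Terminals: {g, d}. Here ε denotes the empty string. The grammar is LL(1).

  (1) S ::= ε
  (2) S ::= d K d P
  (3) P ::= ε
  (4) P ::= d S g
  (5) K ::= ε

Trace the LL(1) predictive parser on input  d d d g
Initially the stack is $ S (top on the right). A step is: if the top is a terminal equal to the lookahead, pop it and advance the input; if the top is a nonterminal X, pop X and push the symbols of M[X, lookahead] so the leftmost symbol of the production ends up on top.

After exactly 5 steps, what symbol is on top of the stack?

d

     Stack      Input      Action
  1  $ S        d d d g $  expand S ::= d K d P
  2  $ P d K d  d d d g $  match d
  3  $ P d K    d d g $    expand K ::= ε
  4  $ P d      d d g $    match d
  5  $ P        d g $      expand P ::= d S g
Stack after step 5: $ g S d (top = d).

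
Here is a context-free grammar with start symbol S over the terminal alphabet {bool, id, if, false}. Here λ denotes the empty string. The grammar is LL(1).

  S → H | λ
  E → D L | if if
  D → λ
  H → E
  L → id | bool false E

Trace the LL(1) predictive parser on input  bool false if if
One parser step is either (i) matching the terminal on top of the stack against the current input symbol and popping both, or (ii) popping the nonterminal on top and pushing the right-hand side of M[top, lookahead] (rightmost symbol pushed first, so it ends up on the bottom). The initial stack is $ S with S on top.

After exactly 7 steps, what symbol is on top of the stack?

E

     Stack           Input               Action
  1  $ S             bool false if if $  expand S → H
  2  $ H             bool false if if $  expand H → E
  3  $ E             bool false if if $  expand E → D L
  4  $ L D           bool false if if $  expand D → λ
  5  $ L             bool false if if $  expand L → bool false E
  6  $ E false bool  bool false if if $  match bool
  7  $ E false       false if if $       match false
Stack after step 7: $ E (top = E).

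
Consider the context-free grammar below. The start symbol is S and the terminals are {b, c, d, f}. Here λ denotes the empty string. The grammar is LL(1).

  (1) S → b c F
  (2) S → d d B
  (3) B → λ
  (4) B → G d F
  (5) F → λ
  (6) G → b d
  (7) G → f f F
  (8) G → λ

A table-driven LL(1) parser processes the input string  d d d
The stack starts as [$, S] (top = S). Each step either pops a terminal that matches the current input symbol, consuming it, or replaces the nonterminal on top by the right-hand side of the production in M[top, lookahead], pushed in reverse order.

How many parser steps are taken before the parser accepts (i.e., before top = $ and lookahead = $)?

     Stack    Input    Action
  1  $ S      d d d $  expand S → d d B
  2  $ B d d  d d d $  match d
  3  $ B d    d d $    match d
  4  $ B      d $      expand B → G d F
  5  $ F d G  d $      expand G → λ
  6  $ F d    d $      match d
  7  $ F      $        expand F → λ
Accept reached after 7 steps.

7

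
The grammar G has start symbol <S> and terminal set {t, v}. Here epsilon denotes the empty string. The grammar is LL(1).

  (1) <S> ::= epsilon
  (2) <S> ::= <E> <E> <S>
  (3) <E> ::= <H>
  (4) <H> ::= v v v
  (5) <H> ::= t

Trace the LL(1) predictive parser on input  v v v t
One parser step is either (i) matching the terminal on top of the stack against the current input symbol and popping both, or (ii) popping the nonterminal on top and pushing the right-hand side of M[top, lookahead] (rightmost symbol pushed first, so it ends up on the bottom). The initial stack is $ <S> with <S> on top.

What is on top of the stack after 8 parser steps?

t

     Stack            Input      Action
  1  $ <S>            v v v t $  expand <S> ::= <E> <E> <S>
  2  $ <S> <E> <E>    v v v t $  expand <E> ::= <H>
  3  $ <S> <E> <H>    v v v t $  expand <H> ::= v v v
  4  $ <S> <E> v v v  v v v t $  match v
  5  $ <S> <E> v v    v v t $    match v
  6  $ <S> <E> v      v t $      match v
  7  $ <S> <E>        t $        expand <E> ::= <H>
  8  $ <S> <H>        t $        expand <H> ::= t
Stack after step 8: $ <S> t (top = t).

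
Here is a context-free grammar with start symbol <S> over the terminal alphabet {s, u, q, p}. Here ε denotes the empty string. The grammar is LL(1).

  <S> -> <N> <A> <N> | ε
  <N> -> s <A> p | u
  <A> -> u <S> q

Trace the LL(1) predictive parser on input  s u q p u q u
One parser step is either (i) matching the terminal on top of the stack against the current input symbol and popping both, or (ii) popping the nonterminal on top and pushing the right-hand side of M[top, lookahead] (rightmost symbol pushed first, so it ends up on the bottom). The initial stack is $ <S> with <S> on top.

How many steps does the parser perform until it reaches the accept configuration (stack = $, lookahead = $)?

      Stack                Input            Action
   1  $ <S>                s u q p u q u $  expand <S> -> <N> <A> <N>
   2  $ <N> <A> <N>        s u q p u q u $  expand <N> -> s <A> p
   3  $ <N> <A> p <A> s    s u q p u q u $  match s
   4  $ <N> <A> p <A>      u q p u q u $    expand <A> -> u <S> q
   5  $ <N> <A> p q <S> u  u q p u q u $    match u
   6  $ <N> <A> p q <S>    q p u q u $      expand <S> -> ε
   7  $ <N> <A> p q        q p u q u $      match q
   8  $ <N> <A> p          p u q u $        match p
   9  $ <N> <A>            u q u $          expand <A> -> u <S> q
  10  $ <N> q <S> u        u q u $          match u
  11  $ <N> q <S>          q u $            expand <S> -> ε
  12  $ <N> q              q u $            match q
  13  $ <N>                u $              expand <N> -> u
  14  $ u                  u $              match u
Accept reached after 14 steps.

14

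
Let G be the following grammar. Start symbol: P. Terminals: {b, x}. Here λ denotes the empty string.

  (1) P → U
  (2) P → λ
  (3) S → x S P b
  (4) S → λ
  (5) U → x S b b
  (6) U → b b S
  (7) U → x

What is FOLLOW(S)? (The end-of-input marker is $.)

{$, b, x}

FIRST(S): from S→x S P b we get {x}; from S→λ we get {λ}. So FIRST(S) = {λ, x}.
FIRST(U): from U→x S b b we get {x}; from U→b b S we get {b}; from U→x we get {x}. So FIRST(U) = {b, x}.
FIRST(P): from P→U we get {b, x}; from P→λ we get {λ}. So FIRST(P) = {λ, b, x}.
FOLLOW(P) includes $ since P is the start symbol.
FOLLOW(P): in S→x S P b, P is followed by b with FIRST {b}. Thus FOLLOW(P) = {$, b}.
FOLLOW(U): in P→U, the suffix after U is empty, so FOLLOW(U) ⊇ FOLLOW(P) = {$, b}. Thus FOLLOW(U) = {$, b}.
FOLLOW(S): in S→x S P b, S is followed by P b with FIRST {b, x}; in U→x S b b, S is followed by b b with FIRST {b}; in U→b b S, the suffix after S is empty, so FOLLOW(S) ⊇ FOLLOW(U) = {$, b}. Thus FOLLOW(S) = {$, b, x}.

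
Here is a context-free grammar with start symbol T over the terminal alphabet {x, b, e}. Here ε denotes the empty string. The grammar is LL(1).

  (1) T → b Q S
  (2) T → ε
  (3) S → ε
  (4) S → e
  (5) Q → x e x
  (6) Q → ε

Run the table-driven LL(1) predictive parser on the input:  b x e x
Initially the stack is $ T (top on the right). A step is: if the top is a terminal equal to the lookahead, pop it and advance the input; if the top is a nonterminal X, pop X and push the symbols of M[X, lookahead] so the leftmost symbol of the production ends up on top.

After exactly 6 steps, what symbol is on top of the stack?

step 1: stack=$ T  input=b x e x $  — expand T → b Q S
step 2: stack=$ S Q b  input=b x e x $  — match b
step 3: stack=$ S Q  input=x e x $  — expand Q → x e x
step 4: stack=$ S x e x  input=x e x $  — match x
step 5: stack=$ S x e  input=e x $  — match e
step 6: stack=$ S x  input=x $  — match x
Stack after step 6: $ S (top = S).

S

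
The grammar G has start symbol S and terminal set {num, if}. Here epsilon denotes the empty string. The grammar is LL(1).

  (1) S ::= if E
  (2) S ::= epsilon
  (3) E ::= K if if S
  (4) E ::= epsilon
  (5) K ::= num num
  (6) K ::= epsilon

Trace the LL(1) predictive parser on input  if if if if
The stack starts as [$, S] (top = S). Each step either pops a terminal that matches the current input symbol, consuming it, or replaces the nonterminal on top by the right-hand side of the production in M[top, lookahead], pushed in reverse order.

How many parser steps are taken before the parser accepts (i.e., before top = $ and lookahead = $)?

step 1: stack=$ S  input=if if if if $  — expand S ::= if E
step 2: stack=$ E if  input=if if if if $  — match if
step 3: stack=$ E  input=if if if $  — expand E ::= K if if S
step 4: stack=$ S if if K  input=if if if $  — expand K ::= epsilon
step 5: stack=$ S if if  input=if if if $  — match if
step 6: stack=$ S if  input=if if $  — match if
step 7: stack=$ S  input=if $  — expand S ::= if E
step 8: stack=$ E if  input=if $  — match if
step 9: stack=$ E  input=$  — expand E ::= epsilon
Accept reached after 9 steps.

9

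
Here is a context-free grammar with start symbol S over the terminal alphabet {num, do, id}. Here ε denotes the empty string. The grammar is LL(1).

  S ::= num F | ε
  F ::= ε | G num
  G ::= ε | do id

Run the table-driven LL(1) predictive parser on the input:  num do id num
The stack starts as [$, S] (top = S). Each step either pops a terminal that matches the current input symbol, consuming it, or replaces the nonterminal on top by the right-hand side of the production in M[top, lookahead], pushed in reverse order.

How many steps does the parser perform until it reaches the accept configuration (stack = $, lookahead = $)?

     Stack        Input            Action
  1  $ S          num do id num $  expand S ::= num F
  2  $ F num      num do id num $  match num
  3  $ F          do id num $      expand F ::= G num
  4  $ num G      do id num $      expand G ::= do id
  5  $ num id do  do id num $      match do
  6  $ num id     id num $         match id
  7  $ num        num $            match num
Accept reached after 7 steps.

7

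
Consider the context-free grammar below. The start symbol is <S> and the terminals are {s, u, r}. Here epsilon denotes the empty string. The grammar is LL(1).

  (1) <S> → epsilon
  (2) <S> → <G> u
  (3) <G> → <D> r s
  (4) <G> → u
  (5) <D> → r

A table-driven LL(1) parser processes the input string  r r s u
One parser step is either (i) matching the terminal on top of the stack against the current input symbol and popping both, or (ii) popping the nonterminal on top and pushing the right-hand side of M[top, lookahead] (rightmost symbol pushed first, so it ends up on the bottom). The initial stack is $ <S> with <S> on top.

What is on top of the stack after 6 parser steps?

step 1: stack=$ <S>  input=r r s u $  — expand <S> → <G> u
step 2: stack=$ u <G>  input=r r s u $  — expand <G> → <D> r s
step 3: stack=$ u s r <D>  input=r r s u $  — expand <D> → r
step 4: stack=$ u s r r  input=r r s u $  — match r
step 5: stack=$ u s r  input=r s u $  — match r
step 6: stack=$ u s  input=s u $  — match s
Stack after step 6: $ u (top = u).

u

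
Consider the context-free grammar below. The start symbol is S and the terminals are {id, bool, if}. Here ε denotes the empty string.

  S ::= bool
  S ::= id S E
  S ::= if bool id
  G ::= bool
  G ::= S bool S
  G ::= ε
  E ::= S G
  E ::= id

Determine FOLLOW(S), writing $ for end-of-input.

{$, bool, id, if}

FIRST(S): from S::=bool we get {bool}; from S::=id S E we get {id}; from S::=if bool id we get {if}. So FIRST(S) = {bool, id, if}.
FIRST(G): from G::=bool we get {bool}; from G::=S bool S we get {bool, id, if}; from G::=ε we get {ε}. So FIRST(G) = {ε, bool, id, if}.
FIRST(E): from E::=S G we get {bool, id, if}; from E::=id we get {id}. So FIRST(E) = {bool, id, if}.
FOLLOW(S) includes $ since S is the start symbol.
FOLLOW(S): in S::=id S E, S is followed by E with FIRST {bool, id, if}; in G::=S bool S (occurrence 1), S is followed by bool S with FIRST {bool}; in G::=S bool S (occurrence 2), the suffix after S is empty, so FOLLOW(S) ⊇ FOLLOW(G) = {$, bool, id, if}; in E::=S G, S is followed by G with FIRST {ε, bool, id, if}; in E::=S G, the suffix after S is nullable, so FOLLOW(S) ⊇ FOLLOW(E) = {$, bool, id, if}. Thus FOLLOW(S) = {$, bool, id, if}.
FOLLOW(E): in S::=id S E, the suffix after E is empty, so FOLLOW(E) ⊇ FOLLOW(S) = {$, bool, id, if}. Thus FOLLOW(E) = {$, bool, id, if}.
FOLLOW(G): in E::=S G, the suffix after G is empty, so FOLLOW(G) ⊇ FOLLOW(E) = {$, bool, id, if}. Thus FOLLOW(G) = {$, bool, id, if}.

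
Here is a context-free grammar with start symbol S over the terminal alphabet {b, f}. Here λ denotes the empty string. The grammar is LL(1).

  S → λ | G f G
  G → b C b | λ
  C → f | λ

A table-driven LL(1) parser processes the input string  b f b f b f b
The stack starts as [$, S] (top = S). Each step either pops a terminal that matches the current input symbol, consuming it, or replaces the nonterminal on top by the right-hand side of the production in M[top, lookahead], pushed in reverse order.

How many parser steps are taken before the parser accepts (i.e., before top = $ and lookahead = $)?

step 1: stack=$ S  input=b f b f b f b $  — expand S → G f G
step 2: stack=$ G f G  input=b f b f b f b $  — expand G → b C b
step 3: stack=$ G f b C b  input=b f b f b f b $  — match b
step 4: stack=$ G f b C  input=f b f b f b $  — expand C → f
step 5: stack=$ G f b f  input=f b f b f b $  — match f
step 6: stack=$ G f b  input=b f b f b $  — match b
step 7: stack=$ G f  input=f b f b $  — match f
step 8: stack=$ G  input=b f b $  — expand G → b C b
step 9: stack=$ b C b  input=b f b $  — match b
step 10: stack=$ b C  input=f b $  — expand C → f
step 11: stack=$ b f  input=f b $  — match f
step 12: stack=$ b  input=b $  — match b
Accept reached after 12 steps.

12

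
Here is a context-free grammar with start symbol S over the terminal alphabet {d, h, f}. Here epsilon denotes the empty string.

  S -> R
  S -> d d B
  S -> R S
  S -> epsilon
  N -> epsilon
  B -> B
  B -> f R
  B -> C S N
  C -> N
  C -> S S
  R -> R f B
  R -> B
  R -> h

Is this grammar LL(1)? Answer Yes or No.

No

FIRST(S) = {epsilon, d, f, h}
FIRST(N) = {epsilon}
FIRST(B) = {epsilon, d, f, h}
FIRST(C) = {epsilon, d, f, h}
FIRST(R) = {epsilon, d, f, h}
FOLLOW(S) = {$, d, f, h}
FOLLOW(N) = {$, d, f, h}
FOLLOW(B) = {$, d, f, h}
FOLLOW(C) = {$, d, f, h}
FOLLOW(R) = {$, d, f, h}
Cell M[B, $] receives both B -> B and B -> C S N — the grammar is not LL(1).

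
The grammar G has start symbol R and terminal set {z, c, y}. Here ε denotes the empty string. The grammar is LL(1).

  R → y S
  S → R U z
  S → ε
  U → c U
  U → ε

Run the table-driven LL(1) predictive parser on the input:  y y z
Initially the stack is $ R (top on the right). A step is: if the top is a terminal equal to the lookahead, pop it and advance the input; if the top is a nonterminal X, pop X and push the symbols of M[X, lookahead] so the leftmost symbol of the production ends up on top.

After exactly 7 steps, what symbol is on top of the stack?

z

step 1: stack=$ R  input=y y z $  — expand R → y S
step 2: stack=$ S y  input=y y z $  — match y
step 3: stack=$ S  input=y z $  — expand S → R U z
step 4: stack=$ z U R  input=y z $  — expand R → y S
step 5: stack=$ z U S y  input=y z $  — match y
step 6: stack=$ z U S  input=z $  — expand S → ε
step 7: stack=$ z U  input=z $  — expand U → ε
Stack after step 7: $ z (top = z).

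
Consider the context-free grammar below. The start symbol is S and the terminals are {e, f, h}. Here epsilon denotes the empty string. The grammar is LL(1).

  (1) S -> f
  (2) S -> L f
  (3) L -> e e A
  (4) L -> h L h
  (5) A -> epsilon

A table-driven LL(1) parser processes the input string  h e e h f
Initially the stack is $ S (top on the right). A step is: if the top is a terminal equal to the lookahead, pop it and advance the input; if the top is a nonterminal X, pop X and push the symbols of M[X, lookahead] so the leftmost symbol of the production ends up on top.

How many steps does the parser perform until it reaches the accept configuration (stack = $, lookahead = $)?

9

     Stack        Input        Action
  1  $ S          h e e h f $  expand S -> L f
  2  $ f L        h e e h f $  expand L -> h L h
  3  $ f h L h    h e e h f $  match h
  4  $ f h L      e e h f $    expand L -> e e A
  5  $ f h A e e  e e h f $    match e
  6  $ f h A e    e h f $      match e
  7  $ f h A      h f $        expand A -> epsilon
  8  $ f h        h f $        match h
  9  $ f          f $          match f
Accept reached after 9 steps.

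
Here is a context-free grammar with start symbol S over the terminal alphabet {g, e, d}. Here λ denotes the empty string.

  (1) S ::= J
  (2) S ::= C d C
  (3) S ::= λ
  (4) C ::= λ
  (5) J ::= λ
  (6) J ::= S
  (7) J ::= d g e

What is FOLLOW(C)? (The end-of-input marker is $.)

{$, d}

FIRST(C) = {λ}
FIRST(S) = {λ, d}  (via J, C d C)
FIRST(J) = {λ, d}  (via S)
FOLLOW(S) includes $ since S is the start symbol.
FOLLOW(S): in J::=S, the suffix after S is empty, so FOLLOW(S) ⊇ FOLLOW(J) = {$}. Thus FOLLOW(S) = {$}.
FOLLOW(C): in S::=C d C (occurrence 1), C is followed by d C with FIRST {d}; in S::=C d C (occurrence 2), the suffix after C is empty, so FOLLOW(C) ⊇ FOLLOW(S) = {$}. Thus FOLLOW(C) = {$, d}.
FOLLOW(J): in S::=J, the suffix after J is empty, so FOLLOW(J) ⊇ FOLLOW(S) = {$}. Thus FOLLOW(J) = {$}.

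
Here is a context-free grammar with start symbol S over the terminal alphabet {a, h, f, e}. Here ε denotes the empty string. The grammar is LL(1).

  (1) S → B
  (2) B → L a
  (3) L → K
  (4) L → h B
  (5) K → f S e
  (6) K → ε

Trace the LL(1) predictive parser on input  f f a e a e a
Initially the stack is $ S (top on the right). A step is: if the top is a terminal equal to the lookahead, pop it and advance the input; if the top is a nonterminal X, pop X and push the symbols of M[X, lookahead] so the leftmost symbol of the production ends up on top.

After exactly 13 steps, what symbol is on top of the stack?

step 1: stack=$ S  input=f f a e a e a $  — expand S → B
step 2: stack=$ B  input=f f a e a e a $  — expand B → L a
step 3: stack=$ a L  input=f f a e a e a $  — expand L → K
step 4: stack=$ a K  input=f f a e a e a $  — expand K → f S e
step 5: stack=$ a e S f  input=f f a e a e a $  — match f
step 6: stack=$ a e S  input=f a e a e a $  — expand S → B
step 7: stack=$ a e B  input=f a e a e a $  — expand B → L a
step 8: stack=$ a e a L  input=f a e a e a $  — expand L → K
step 9: stack=$ a e a K  input=f a e a e a $  — expand K → f S e
step 10: stack=$ a e a e S f  input=f a e a e a $  — match f
step 11: stack=$ a e a e S  input=a e a e a $  — expand S → B
step 12: stack=$ a e a e B  input=a e a e a $  — expand B → L a
step 13: stack=$ a e a e a L  input=a e a e a $  — expand L → K
Stack after step 13: $ a e a e a K (top = K).

K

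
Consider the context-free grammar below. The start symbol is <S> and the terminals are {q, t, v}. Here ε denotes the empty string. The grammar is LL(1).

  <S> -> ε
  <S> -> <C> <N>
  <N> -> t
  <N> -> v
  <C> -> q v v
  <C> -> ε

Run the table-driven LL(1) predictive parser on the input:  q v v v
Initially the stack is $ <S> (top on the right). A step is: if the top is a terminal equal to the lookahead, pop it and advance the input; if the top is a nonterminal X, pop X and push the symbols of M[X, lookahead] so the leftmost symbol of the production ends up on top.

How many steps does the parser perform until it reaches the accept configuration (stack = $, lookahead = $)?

     Stack        Input      Action
  1  $ <S>        q v v v $  expand <S> -> <C> <N>
  2  $ <N> <C>    q v v v $  expand <C> -> q v v
  3  $ <N> v v q  q v v v $  match q
  4  $ <N> v v    v v v $    match v
  5  $ <N> v      v v $      match v
  6  $ <N>        v $        expand <N> -> v
  7  $ v          v $        match v
Accept reached after 7 steps.

7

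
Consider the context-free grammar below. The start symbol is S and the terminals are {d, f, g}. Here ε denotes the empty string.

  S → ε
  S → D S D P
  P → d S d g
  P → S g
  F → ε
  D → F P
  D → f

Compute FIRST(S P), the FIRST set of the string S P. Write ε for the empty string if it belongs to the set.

{d, f, g}

FIRST(F): from F→ε we get {ε}. So FIRST(F) = {ε}.
FIRST(S): from S→ε we get {ε}; from S→D S D P we get {d, f, g}. So FIRST(S) = {ε, d, f, g}.
FIRST(P): from P→d S d g we get {d}; from P→S g we get {d, f, g}. So FIRST(P) = {d, f, g}.
FIRST(D): from D→F P we get {d, f, g}; from D→f we get {f}. So FIRST(D) = {d, f, g}.
FIRST(S P): take FIRST of each symbol in turn, carrying on past any symbol whose FIRST contains ε; result {d, f, g}.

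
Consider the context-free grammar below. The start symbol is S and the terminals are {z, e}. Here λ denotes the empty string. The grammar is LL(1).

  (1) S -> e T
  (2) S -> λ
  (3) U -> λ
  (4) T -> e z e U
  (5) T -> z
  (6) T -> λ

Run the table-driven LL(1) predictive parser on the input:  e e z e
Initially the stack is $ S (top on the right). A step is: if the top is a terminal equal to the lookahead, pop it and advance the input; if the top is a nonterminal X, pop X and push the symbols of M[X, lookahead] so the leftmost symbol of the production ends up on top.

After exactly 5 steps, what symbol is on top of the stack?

e

step 1: stack=$ S  input=e e z e $  — expand S -> e T
step 2: stack=$ T e  input=e e z e $  — match e
step 3: stack=$ T  input=e z e $  — expand T -> e z e U
step 4: stack=$ U e z e  input=e z e $  — match e
step 5: stack=$ U e z  input=z e $  — match z
Stack after step 5: $ U e (top = e).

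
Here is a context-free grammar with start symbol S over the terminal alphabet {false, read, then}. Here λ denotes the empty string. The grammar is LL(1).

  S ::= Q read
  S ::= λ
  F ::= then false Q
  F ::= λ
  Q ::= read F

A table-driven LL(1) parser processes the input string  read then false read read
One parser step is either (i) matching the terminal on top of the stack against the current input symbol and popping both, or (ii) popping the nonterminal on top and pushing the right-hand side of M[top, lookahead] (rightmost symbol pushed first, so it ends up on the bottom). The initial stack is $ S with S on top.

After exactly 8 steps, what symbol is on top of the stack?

step 1: stack=$ S  input=read then false read read $  — expand S ::= Q read
step 2: stack=$ read Q  input=read then false read read $  — expand Q ::= read F
step 3: stack=$ read F read  input=read then false read read $  — match read
step 4: stack=$ read F  input=then false read read $  — expand F ::= then false Q
step 5: stack=$ read Q false then  input=then false read read $  — match then
step 6: stack=$ read Q false  input=false read read $  — match false
step 7: stack=$ read Q  input=read read $  — expand Q ::= read F
step 8: stack=$ read F read  input=read read $  — match read
Stack after step 8: $ read F (top = F).

F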